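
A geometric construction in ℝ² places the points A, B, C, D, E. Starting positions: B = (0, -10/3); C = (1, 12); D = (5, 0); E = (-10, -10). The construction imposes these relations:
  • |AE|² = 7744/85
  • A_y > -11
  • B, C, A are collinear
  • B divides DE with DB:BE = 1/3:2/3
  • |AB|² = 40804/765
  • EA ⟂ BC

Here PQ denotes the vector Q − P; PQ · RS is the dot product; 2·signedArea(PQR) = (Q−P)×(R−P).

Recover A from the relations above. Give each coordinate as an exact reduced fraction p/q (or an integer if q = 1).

A = (-202/425, -4514/425)

1. A_x = -202/425  [B, C, A are collinear ∩ EA ⟂ BC]
2. A_y = -4514/425  [B, C, A are collinear ∩ EA ⟂ BC]
   → A = (-202/425, -4514/425)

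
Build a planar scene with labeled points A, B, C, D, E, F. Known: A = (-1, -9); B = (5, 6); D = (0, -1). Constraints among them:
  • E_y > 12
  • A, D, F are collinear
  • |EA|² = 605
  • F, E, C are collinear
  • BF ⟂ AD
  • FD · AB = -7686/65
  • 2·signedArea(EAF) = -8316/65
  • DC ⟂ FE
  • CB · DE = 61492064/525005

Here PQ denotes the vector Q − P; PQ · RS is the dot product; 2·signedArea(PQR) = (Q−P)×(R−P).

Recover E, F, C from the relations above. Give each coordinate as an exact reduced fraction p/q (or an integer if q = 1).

1. F_x = 61/65  [A, D, F are collinear ∩ BF ⟂ AD]
2. F_y = 423/65  [A, D, F are collinear ∩ BF ⟂ AD]
   → F = (61/65, 423/65)
3. E_x = 10  [line -1008/65·x + 126/65·y + 8442/65 = 0 ∩ |EA|² = 605]
4. E_y = 13  [line -1008/65·x + 126/65·y + 8442/65 = 0 ∩ |EA|² = 605]
   → E = (10, 13)
5. C_x = -1698972/525005  [F, E, C are collinear ∩ DC ⟂ FE]
6. C_y = 1846309/525005  [F, E, C are collinear ∩ DC ⟂ FE]
   → C = (-1698972/525005, 1846309/525005)

C = (-1698972/525005, 1846309/525005)
E = (10, 13)
F = (61/65, 423/65)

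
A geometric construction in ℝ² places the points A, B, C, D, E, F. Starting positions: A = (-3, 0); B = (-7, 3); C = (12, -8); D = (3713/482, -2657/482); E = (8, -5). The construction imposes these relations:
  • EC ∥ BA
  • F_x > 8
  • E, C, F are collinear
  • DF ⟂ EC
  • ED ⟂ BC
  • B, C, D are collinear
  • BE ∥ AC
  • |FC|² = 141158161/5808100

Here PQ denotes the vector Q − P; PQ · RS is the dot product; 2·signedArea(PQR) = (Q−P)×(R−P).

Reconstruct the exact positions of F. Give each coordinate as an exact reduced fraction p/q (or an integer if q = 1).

F = (48538/6025, -60757/12050)

1. F_x = 48538/6025  [E, C, F are collinear ∩ DF ⟂ EC]
2. F_y = -60757/12050  [E, C, F are collinear ∩ DF ⟂ EC]
   → F = (48538/6025, -60757/12050)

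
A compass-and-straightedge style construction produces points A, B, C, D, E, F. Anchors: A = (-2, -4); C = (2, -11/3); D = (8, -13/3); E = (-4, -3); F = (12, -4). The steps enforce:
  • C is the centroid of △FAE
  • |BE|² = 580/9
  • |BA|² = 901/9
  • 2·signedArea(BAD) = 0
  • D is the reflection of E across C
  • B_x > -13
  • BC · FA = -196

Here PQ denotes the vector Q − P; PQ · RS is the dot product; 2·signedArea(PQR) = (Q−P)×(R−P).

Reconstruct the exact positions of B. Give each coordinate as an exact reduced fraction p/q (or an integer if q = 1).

B = (-12, -11/3)

1. B_x = -12  [2·signedArea(BAD) = 0 ∩ BC · FA = -196]
2. B_y = -11/3  [2·signedArea(BAD) = 0 ∩ BC · FA = -196]
   → B = (-12, -11/3)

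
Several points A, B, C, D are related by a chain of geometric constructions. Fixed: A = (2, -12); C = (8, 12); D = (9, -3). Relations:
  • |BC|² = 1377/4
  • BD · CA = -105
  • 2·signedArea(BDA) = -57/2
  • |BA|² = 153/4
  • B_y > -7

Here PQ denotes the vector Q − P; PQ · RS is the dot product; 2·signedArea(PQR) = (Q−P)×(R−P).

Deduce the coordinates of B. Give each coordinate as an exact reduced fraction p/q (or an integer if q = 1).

1. B_x = 7/2  [2·signedArea(BDA) = -57/2 ∩ BD · CA = -105]
2. B_y = -6  [2·signedArea(BDA) = -57/2 ∩ BD · CA = -105]
   → B = (7/2, -6)

B = (7/2, -6)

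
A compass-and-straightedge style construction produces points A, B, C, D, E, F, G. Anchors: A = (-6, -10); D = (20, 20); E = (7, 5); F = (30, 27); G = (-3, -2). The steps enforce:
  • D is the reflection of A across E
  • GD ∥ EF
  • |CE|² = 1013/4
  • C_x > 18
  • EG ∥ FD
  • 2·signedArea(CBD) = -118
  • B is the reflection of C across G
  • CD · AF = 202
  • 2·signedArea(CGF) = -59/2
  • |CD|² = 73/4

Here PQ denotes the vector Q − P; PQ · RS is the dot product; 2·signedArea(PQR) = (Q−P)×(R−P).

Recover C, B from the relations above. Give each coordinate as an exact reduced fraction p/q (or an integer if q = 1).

1. C_x = 37/2  [2·signedArea(CGF) = -59/2 ∩ CD · AF = 202]
2. C_y = 16  [2·signedArea(CGF) = -59/2 ∩ CD · AF = 202]
   → C = (37/2, 16)
3. B_x = -49/2  [2·signedArea(CBD) = -118 ∩ B is the reflection of C across G]
4. B_y = -20  [2·signedArea(CBD) = -118 ∩ B is the reflection of C across G]
   → B = (-49/2, -20)

B = (-49/2, -20)
C = (37/2, 16)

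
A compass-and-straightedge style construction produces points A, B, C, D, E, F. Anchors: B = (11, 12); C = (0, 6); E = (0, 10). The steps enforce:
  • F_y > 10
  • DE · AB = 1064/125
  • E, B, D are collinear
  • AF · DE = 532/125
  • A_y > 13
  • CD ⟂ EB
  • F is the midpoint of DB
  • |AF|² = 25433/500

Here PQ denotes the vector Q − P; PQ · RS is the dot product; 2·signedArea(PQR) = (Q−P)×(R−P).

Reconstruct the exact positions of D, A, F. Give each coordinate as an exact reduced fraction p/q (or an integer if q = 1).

1. D_x = -88/125  [E, B, D are collinear ∩ CD ⟂ EB]
2. D_y = 1234/125  [E, B, D are collinear ∩ CD ⟂ EB]
   → D = (-88/125, 1234/125)
3. F_x = 1287/250  [F is the midpoint of DB]
4. F_y = 1367/125  [F is the midpoint of DB]
   → F = (1287/250, 1367/125)
5. A_x = -176/125  [line -88/125·x + -16/125·y + 96/125 = 0 ∩ |AF|² = 25433/500]
6. A_y = 1718/125  [line -88/125·x + -16/125·y + 96/125 = 0 ∩ |AF|² = 25433/500]
   → A = (-176/125, 1718/125)

A = (-176/125, 1718/125)
D = (-88/125, 1234/125)
F = (1287/250, 1367/125)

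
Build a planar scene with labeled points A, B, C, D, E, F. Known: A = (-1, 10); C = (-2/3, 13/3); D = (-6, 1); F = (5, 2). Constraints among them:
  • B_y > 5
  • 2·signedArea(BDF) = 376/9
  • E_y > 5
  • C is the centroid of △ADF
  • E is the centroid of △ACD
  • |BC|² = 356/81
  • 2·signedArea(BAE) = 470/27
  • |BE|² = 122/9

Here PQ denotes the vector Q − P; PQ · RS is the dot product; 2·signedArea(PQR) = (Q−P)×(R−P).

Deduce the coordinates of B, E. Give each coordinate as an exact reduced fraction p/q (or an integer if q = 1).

B = (10/9, 49/9)
E = (-23/9, 46/9)

1. E_x = -23/9  [E is the centroid of △ACD]
2. E_y = 46/9  [E is the centroid of △ACD]
   → E = (-23/9, 46/9)
3. B_x = 10/9  [2·signedArea(BDF) = 376/9 ∩ 2·signedArea(BAE) = 470/27]
4. B_y = 49/9  [2·signedArea(BDF) = 376/9 ∩ 2·signedArea(BAE) = 470/27]
   → B = (10/9, 49/9)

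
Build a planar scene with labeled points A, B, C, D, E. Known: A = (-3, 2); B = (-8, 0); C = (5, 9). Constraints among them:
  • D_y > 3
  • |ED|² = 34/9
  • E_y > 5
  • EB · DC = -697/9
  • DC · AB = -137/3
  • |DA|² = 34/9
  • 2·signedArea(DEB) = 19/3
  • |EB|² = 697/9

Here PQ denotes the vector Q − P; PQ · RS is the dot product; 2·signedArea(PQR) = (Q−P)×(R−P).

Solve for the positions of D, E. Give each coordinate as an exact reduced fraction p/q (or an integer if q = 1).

1. D_x = -2  [line 5·x + 2·y + 8/3 = 0 ∩ |DA|² = 34/9]
2. D_y = 11/3  [line 5·x + 2·y + 8/3 = 0 ∩ |DA|² = 34/9]
   → D = (-2, 11/3)
3. E_x = -1  [EB · DC = -697/9 ∩ 2·signedArea(DEB) = 19/3]
4. E_y = 16/3  [EB · DC = -697/9 ∩ 2·signedArea(DEB) = 19/3]
   → E = (-1, 16/3)

D = (-2, 11/3)
E = (-1, 16/3)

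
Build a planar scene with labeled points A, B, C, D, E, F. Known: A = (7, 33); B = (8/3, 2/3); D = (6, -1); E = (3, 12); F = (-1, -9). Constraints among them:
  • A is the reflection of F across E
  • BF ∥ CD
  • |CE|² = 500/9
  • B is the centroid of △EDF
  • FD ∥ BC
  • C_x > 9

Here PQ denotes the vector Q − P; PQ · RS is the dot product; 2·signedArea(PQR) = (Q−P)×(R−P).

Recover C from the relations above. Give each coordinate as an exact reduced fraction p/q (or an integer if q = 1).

1. C_x = 29/3  [BF ∥ CD ∩ FD ∥ BC]
2. C_y = 26/3  [BF ∥ CD ∩ FD ∥ BC]
   → C = (29/3, 26/3)

C = (29/3, 26/3)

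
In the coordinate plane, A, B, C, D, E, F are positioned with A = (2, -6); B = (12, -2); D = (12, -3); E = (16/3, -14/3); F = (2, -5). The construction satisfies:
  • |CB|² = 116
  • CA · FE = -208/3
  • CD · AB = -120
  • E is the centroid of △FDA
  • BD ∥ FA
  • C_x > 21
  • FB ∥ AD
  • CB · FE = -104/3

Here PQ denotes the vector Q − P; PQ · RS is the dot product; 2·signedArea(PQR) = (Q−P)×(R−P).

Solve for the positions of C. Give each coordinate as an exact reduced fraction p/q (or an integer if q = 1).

1. C_x = 22  [CD · AB = -120 ∩ CA · FE = -208/3]
2. C_y = 2  [CD · AB = -120 ∩ CA · FE = -208/3]
   → C = (22, 2)

C = (22, 2)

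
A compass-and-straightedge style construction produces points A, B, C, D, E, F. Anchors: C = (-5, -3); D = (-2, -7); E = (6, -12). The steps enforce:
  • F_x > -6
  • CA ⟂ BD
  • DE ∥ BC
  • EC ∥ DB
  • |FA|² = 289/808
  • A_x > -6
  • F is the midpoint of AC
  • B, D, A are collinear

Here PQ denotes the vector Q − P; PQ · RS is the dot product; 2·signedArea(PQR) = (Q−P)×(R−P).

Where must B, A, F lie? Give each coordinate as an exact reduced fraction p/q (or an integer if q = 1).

1. B_x = -13  [DE ∥ BC ∩ EC ∥ DB]
2. B_y = 2  [DE ∥ BC ∩ EC ∥ DB]
   → B = (-13, 2)
3. A_x = -1163/202  [B, D, A are collinear ∩ CA ⟂ BD]
4. A_y = -793/202  [B, D, A are collinear ∩ CA ⟂ BD]
   → A = (-1163/202, -793/202)
5. F_x = -2173/404  [F is the midpoint of AC]
6. F_y = -1399/404  [F is the midpoint of AC]
   → F = (-2173/404, -1399/404)

A = (-1163/202, -793/202)
B = (-13, 2)
F = (-2173/404, -1399/404)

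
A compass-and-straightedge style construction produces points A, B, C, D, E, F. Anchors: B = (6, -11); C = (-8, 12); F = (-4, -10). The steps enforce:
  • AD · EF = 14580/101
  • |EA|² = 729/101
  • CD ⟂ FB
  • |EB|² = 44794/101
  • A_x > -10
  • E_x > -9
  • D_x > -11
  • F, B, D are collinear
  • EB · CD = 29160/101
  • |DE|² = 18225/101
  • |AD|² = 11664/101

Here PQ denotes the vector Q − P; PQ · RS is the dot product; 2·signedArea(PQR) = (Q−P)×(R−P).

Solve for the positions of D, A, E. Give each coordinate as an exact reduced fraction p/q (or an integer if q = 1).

A = (-916/101, 132/101)
D = (-1024/101, -948/101)
E = (-889/101, 402/101)

1. D_x = -1024/101  [F, B, D are collinear ∩ CD ⟂ FB]
2. D_y = -948/101  [F, B, D are collinear ∩ CD ⟂ FB]
   → D = (-1024/101, -948/101)
3. E_x = -889/101  [line 216/101·x + 2160/101·y + -6696/101 = 0 ∩ |DE|² = 18225/101]
4. E_y = 402/101  [line 216/101·x + 2160/101·y + -6696/101 = 0 ∩ |DE|² = 18225/101]
   → E = (-889/101, 402/101)
5. A_x = -916/101  [line -485/101·x + 1412/101·y + -6244/101 = 0 ∩ |AD|² = 11664/101]
6. A_y = 132/101  [line -485/101·x + 1412/101·y + -6244/101 = 0 ∩ |AD|² = 11664/101]
   → A = (-916/101, 132/101)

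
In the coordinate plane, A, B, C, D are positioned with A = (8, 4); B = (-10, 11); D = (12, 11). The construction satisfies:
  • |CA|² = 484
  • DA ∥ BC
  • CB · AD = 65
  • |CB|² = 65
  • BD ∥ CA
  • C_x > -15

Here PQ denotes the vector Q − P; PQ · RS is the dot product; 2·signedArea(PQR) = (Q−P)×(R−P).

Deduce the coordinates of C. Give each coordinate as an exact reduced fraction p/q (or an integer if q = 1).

C = (-14, 4)

1. C_x = -14  [BD ∥ CA ∩ DA ∥ BC]
2. C_y = 4  [BD ∥ CA ∩ DA ∥ BC]
   → C = (-14, 4)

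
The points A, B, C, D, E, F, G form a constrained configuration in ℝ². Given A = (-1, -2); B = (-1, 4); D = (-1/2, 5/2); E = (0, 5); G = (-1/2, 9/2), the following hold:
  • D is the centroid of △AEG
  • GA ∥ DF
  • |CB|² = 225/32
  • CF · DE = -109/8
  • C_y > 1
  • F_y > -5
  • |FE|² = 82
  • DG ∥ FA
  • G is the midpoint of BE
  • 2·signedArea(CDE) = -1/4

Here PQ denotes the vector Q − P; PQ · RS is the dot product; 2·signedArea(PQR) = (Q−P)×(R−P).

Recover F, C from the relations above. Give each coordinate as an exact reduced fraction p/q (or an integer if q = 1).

1. F_x = -1  [DG ∥ FA ∩ GA ∥ DF]
2. F_y = -4  [DG ∥ FA ∩ GA ∥ DF]
   → F = (-1, -4)
3. C_x = -5/8  [2·signedArea(CDE) = -1/4 ∩ CF · DE = -109/8]
4. C_y = 11/8  [2·signedArea(CDE) = -1/4 ∩ CF · DE = -109/8]
   → C = (-5/8, 11/8)

C = (-5/8, 11/8)
F = (-1, -4)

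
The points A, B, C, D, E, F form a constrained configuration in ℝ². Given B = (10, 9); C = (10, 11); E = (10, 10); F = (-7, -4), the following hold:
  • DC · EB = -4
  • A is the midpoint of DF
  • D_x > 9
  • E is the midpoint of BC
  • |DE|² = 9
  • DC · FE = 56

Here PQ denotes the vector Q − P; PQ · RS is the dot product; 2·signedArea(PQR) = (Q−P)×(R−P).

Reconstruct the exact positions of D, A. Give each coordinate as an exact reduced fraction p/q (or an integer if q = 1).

A = (3/2, 3/2)
D = (10, 7)

1. D_x = 10  [DC · EB = -4 ∩ DC · FE = 56]
2. D_y = 7  [DC · EB = -4 ∩ DC · FE = 56]
   → D = (10, 7)
3. A_x = 3/2  [A is the midpoint of DF]
4. A_y = 3/2  [A is the midpoint of DF]
   → A = (3/2, 3/2)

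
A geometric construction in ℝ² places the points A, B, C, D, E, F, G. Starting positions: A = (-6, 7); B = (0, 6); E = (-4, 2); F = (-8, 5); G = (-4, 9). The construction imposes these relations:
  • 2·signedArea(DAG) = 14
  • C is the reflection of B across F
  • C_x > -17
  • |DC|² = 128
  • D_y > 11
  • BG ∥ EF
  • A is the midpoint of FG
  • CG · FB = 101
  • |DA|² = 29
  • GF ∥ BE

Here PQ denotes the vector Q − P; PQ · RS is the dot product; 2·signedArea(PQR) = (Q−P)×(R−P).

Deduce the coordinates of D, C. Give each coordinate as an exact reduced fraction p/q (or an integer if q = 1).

1. D_x = -8  [line -2·x + 2·y + -40 = 0 ∩ |DA|² = 29]
2. D_y = 12  [line -2·x + 2·y + -40 = 0 ∩ |DA|² = 29]
   → D = (-8, 12)
3. C_x = -16  [C is the reflection of B across F]
4. C_y = 4  [C is the reflection of B across F]
   → C = (-16, 4)

C = (-16, 4)
D = (-8, 12)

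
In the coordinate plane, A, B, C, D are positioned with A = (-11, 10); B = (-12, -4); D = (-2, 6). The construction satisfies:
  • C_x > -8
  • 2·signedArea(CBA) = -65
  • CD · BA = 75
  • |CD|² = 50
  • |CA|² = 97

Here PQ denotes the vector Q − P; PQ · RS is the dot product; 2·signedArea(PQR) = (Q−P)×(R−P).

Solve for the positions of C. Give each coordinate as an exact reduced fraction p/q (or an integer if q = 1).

C = (-7, 1)

1. C_x = -7  [2·signedArea(CBA) = -65 ∩ CD · BA = 75]
2. C_y = 1  [2·signedArea(CBA) = -65 ∩ CD · BA = 75]
   → C = (-7, 1)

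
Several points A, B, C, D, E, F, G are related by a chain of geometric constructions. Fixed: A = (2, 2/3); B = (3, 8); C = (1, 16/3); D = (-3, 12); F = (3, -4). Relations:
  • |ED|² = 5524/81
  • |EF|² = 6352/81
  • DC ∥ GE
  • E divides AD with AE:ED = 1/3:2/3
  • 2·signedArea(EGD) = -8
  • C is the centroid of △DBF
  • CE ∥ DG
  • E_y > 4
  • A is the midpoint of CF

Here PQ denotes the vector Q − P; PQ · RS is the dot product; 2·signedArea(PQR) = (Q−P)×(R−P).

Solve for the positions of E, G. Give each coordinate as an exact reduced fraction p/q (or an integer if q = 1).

1. E_x = 1/3  [E divides AD with AE:ED = 1/3:2/3]
2. E_y = 40/9  [E divides AD with AE:ED = 1/3:2/3]
   → E = (1/3, 40/9)
3. G_x = -11/3  [DC ∥ GE ∩ CE ∥ DG]
4. G_y = 100/9  [DC ∥ GE ∩ CE ∥ DG]
   → G = (-11/3, 100/9)

E = (1/3, 40/9)
G = (-11/3, 100/9)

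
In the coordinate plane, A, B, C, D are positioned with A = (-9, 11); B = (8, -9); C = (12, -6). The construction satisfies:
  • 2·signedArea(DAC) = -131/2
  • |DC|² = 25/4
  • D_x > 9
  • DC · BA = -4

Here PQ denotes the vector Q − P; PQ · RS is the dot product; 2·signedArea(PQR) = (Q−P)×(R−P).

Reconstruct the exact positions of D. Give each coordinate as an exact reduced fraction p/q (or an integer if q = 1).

D = (10, -15/2)

1. D_x = 10  [DC · BA = -4 ∩ 2·signedArea(DAC) = -131/2]
2. D_y = -15/2  [DC · BA = -4 ∩ 2·signedArea(DAC) = -131/2]
   → D = (10, -15/2)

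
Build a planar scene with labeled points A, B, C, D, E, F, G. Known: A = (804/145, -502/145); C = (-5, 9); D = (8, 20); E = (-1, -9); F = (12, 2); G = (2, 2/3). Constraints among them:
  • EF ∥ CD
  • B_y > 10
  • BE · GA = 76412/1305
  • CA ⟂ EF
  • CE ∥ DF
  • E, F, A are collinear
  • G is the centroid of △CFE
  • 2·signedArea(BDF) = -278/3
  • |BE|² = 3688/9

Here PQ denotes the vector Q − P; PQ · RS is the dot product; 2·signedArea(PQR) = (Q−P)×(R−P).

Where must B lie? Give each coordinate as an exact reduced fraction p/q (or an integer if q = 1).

B = (5, 31/3)

1. B_x = 5  [BE · GA = 76412/1305 ∩ 2·signedArea(BDF) = -278/3]
2. B_y = 31/3  [BE · GA = 76412/1305 ∩ 2·signedArea(BDF) = -278/3]
   → B = (5, 31/3)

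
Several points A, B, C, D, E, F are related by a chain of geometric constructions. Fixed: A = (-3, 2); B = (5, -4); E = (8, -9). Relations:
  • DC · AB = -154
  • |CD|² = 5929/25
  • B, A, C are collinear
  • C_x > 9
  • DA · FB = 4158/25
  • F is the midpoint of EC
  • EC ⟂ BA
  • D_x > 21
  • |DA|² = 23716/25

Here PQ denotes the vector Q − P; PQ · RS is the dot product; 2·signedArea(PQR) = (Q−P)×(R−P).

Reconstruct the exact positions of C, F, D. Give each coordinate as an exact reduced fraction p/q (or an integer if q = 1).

1. C_x = 233/25  [B, A, C are collinear ∩ EC ⟂ BA]
2. C_y = -181/25  [B, A, C are collinear ∩ EC ⟂ BA]
   → C = (233/25, -181/25)
3. F_x = 433/50  [F is the midpoint of EC]
4. F_y = -203/25  [F is the midpoint of EC]
   → F = (433/50, -203/25)
5. D_x = 541/25  [DA · FB = 4158/25 ∩ DC · AB = -154]
6. D_y = -412/25  [DA · FB = 4158/25 ∩ DC · AB = -154]
   → D = (541/25, -412/25)

C = (233/25, -181/25)
D = (541/25, -412/25)
F = (433/50, -203/25)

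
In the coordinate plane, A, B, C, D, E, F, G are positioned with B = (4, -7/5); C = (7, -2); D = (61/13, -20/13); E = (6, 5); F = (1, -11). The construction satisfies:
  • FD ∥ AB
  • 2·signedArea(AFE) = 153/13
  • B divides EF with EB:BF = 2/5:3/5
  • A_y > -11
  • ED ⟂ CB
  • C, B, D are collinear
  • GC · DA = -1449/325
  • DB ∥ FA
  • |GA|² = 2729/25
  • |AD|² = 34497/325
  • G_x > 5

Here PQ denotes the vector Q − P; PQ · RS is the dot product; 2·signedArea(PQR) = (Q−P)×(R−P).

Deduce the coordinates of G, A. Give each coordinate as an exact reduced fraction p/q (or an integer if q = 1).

1. A_x = 4/13  [FD ∥ AB ∩ DB ∥ FA]
2. A_y = -706/65  [FD ∥ AB ∩ DB ∥ FA]
   → A = (4/13, -706/65)
3. G_x = 68/13  [line 57/13·x + 606/65·y + -2466/325 = 0 ∩ |GA|² = 2729/25]
4. G_y = -107/65  [line 57/13·x + 606/65·y + -2466/325 = 0 ∩ |GA|² = 2729/25]
   → G = (68/13, -107/65)

A = (4/13, -706/65)
G = (68/13, -107/65)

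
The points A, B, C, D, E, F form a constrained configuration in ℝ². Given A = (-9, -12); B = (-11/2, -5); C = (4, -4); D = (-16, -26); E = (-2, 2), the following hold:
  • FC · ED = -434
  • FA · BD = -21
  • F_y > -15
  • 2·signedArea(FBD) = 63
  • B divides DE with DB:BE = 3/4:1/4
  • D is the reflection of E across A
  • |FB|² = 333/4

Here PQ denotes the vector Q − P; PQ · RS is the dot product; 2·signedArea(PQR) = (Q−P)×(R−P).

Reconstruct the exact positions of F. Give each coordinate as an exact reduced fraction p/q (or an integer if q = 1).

1. F_x = -7  [FA · BD = -21 ∩ 2·signedArea(FBD) = 63]
2. F_y = -14  [FA · BD = -21 ∩ 2·signedArea(FBD) = 63]
   → F = (-7, -14)

F = (-7, -14)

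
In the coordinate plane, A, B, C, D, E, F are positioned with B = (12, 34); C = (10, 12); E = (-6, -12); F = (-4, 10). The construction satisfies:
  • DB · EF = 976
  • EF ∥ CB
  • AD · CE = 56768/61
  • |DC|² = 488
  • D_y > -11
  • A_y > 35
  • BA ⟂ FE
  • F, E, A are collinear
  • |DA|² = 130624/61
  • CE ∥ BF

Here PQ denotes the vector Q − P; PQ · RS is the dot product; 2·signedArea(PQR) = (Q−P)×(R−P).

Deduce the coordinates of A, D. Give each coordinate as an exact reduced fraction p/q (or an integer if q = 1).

A = (-104/61, 2150/61)
D = (8, -10)

1. A_x = -104/61  [F, E, A are collinear ∩ BA ⟂ FE]
2. A_y = 2150/61  [F, E, A are collinear ∩ BA ⟂ FE]
   → A = (-104/61, 2150/61)
3. D_x = 8  [DB · EF = 976 ∩ AD · CE = 56768/61]
4. D_y = -10  [DB · EF = 976 ∩ AD · CE = 56768/61]
   → D = (8, -10)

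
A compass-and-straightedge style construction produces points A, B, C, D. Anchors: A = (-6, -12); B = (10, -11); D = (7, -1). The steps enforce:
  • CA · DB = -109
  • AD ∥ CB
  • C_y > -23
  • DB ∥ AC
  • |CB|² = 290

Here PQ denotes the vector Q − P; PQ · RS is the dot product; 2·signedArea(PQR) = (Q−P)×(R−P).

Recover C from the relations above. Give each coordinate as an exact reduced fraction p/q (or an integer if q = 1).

1. C_x = -3  [AD ∥ CB ∩ DB ∥ AC]
2. C_y = -22  [AD ∥ CB ∩ DB ∥ AC]
   → C = (-3, -22)

C = (-3, -22)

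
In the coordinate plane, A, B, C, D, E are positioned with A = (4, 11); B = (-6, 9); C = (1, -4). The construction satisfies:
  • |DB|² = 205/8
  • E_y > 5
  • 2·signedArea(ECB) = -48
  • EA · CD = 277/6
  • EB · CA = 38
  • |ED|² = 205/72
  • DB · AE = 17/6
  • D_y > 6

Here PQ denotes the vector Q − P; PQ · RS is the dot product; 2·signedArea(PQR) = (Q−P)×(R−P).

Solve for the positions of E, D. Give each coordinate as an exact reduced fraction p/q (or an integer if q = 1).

D = (-7/4, 25/4)
E = (-1/3, 16/3)

1. E_x = -1/3  [2·signedArea(ECB) = -48 ∩ EB · CA = 38]
2. E_y = 16/3  [2·signedArea(ECB) = -48 ∩ EB · CA = 38]
   → E = (-1/3, 16/3)
3. D_x = -7/4  [line 13/3·x + 17/3·y + -167/6 = 0 ∩ |ED|² = 205/72]
4. D_y = 25/4  [line 13/3·x + 17/3·y + -167/6 = 0 ∩ |ED|² = 205/72]
   → D = (-7/4, 25/4)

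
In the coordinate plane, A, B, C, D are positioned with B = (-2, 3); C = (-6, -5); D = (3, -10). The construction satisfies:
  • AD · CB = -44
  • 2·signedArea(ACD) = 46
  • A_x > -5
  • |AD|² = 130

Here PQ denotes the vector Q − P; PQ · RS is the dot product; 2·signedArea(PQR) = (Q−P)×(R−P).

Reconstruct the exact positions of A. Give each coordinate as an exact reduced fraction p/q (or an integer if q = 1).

1. A_x = -4  [2·signedArea(ACD) = 46 ∩ AD · CB = -44]
2. A_y = -1  [2·signedArea(ACD) = 46 ∩ AD · CB = -44]
   → A = (-4, -1)

A = (-4, -1)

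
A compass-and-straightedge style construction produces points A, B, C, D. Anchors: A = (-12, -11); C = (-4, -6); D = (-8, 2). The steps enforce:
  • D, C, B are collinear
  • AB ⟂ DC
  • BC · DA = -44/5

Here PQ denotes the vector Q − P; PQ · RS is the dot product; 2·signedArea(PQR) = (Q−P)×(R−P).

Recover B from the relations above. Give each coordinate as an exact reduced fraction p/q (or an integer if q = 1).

B = (-18/5, -34/5)

1. B_x = -18/5  [D, C, B are collinear ∩ AB ⟂ DC]
2. B_y = -34/5  [D, C, B are collinear ∩ AB ⟂ DC]
   → B = (-18/5, -34/5)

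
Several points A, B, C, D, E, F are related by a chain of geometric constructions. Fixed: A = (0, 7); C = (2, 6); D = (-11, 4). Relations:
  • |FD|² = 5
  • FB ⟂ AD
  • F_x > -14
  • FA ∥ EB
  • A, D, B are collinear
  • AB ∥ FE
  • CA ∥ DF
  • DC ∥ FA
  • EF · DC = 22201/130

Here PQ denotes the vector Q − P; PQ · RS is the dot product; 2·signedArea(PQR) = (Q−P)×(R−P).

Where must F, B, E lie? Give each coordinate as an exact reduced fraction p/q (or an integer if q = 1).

B = (-1639/130, 463/130)
E = (-3329/130, 203/130)
F = (-13, 5)

1. F_x = -13  [DC ∥ FA ∩ CA ∥ DF]
2. F_y = 5  [DC ∥ FA ∩ CA ∥ DF]
   → F = (-13, 5)
3. B_x = -1639/130  [A, D, B are collinear ∩ FB ⟂ AD]
4. B_y = 463/130  [A, D, B are collinear ∩ FB ⟂ AD]
   → B = (-1639/130, 463/130)
5. E_x = -3329/130  [FA ∥ EB ∩ AB ∥ FE]
6. E_y = 203/130  [FA ∥ EB ∩ AB ∥ FE]
   → E = (-3329/130, 203/130)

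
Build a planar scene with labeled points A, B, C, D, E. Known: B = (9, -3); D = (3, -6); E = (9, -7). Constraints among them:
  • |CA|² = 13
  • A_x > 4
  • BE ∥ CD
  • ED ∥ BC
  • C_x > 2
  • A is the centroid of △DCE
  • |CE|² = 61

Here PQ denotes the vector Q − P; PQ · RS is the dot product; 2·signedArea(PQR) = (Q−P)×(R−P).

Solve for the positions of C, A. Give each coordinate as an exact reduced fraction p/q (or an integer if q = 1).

1. C_x = 3  [BE ∥ CD ∩ ED ∥ BC]
2. C_y = -2  [BE ∥ CD ∩ ED ∥ BC]
   → C = (3, -2)
3. A_x = 5  [A is the centroid of △DCE]
4. A_y = -5  [A is the centroid of △DCE]
   → A = (5, -5)

A = (5, -5)
C = (3, -2)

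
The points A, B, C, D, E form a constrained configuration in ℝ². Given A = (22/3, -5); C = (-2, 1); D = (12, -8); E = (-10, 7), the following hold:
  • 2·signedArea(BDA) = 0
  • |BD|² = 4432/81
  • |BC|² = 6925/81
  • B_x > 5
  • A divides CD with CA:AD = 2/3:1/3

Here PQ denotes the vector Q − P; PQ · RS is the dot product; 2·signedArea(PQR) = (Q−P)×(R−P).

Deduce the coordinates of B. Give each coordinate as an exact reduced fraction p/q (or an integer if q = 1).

1. B_x = 52/9  [line -3·x + -14/3·y + -4/3 = 0 ∩ |BC|² = 6925/81]
2. B_y = -4  [line -3·x + -14/3·y + -4/3 = 0 ∩ |BC|² = 6925/81]
   → B = (52/9, -4)

B = (52/9, -4)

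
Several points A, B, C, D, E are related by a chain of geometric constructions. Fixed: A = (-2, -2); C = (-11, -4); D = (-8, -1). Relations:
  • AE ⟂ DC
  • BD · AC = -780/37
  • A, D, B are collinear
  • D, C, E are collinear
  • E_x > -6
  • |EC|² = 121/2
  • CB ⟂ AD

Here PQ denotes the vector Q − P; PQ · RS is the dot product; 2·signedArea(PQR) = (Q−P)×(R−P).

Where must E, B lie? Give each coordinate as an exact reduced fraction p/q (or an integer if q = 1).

B = (-386/37, -22/37)
E = (-11/2, 3/2)

1. E_x = -11/2  [D, C, E are collinear ∩ AE ⟂ DC]
2. E_y = 3/2  [D, C, E are collinear ∩ AE ⟂ DC]
   → E = (-11/2, 3/2)
3. B_x = -386/37  [A, D, B are collinear ∩ CB ⟂ AD]
4. B_y = -22/37  [A, D, B are collinear ∩ CB ⟂ AD]
   → B = (-386/37, -22/37)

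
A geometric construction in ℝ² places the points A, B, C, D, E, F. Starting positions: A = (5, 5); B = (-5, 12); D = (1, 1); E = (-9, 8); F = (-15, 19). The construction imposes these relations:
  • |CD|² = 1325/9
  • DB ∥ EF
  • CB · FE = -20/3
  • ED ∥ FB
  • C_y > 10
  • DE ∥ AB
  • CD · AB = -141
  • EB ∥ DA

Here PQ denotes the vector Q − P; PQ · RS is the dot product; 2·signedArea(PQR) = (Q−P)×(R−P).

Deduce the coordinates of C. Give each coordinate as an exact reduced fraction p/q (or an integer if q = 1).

C = (-19/3, 32/3)

1. C_x = -19/3  [CD · AB = -141 ∩ CB · FE = -20/3]
2. C_y = 32/3  [CD · AB = -141 ∩ CB · FE = -20/3]
   → C = (-19/3, 32/3)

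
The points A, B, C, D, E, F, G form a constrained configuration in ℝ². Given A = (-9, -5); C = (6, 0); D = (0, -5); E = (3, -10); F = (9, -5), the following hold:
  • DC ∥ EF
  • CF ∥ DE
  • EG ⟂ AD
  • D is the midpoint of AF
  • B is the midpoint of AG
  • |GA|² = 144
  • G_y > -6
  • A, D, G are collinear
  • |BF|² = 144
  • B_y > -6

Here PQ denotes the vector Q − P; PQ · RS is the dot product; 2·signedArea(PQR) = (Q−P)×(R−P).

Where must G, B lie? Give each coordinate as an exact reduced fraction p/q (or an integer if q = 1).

B = (-3, -5)
G = (3, -5)

1. G_x = 3  [A, D, G are collinear ∩ EG ⟂ AD]
2. G_y = -5  [A, D, G are collinear ∩ EG ⟂ AD]
   → G = (3, -5)
3. B_x = -3  [B is the midpoint of AG]
4. B_y = -5  [B is the midpoint of AG]
   → B = (-3, -5)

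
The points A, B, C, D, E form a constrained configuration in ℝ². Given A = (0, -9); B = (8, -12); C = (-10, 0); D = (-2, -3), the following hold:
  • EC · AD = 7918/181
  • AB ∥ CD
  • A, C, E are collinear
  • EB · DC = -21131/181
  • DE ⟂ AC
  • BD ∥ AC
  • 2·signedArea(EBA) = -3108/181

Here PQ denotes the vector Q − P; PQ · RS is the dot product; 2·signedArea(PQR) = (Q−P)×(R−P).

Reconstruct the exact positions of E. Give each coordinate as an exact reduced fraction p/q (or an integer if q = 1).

E = (-740/181, -963/181)

1. E_x = -740/181  [A, C, E are collinear ∩ DE ⟂ AC]
2. E_y = -963/181  [A, C, E are collinear ∩ DE ⟂ AC]
   → E = (-740/181, -963/181)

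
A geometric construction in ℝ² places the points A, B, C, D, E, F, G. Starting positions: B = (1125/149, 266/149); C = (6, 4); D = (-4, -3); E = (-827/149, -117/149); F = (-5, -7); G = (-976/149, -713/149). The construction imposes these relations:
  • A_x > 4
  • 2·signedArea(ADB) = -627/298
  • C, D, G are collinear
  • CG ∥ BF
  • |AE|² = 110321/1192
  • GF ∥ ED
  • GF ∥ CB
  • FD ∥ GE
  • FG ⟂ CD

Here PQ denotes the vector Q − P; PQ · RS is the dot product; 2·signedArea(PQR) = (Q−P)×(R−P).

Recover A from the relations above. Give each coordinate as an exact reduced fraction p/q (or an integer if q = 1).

A = (2399/596, 85/596)

1. A_x = 2399/596  [line -713/149·x + 1721/149·y + 5249/298 = 0 ∩ |AE|² = 110321/1192]
2. A_y = 85/596  [line -713/149·x + 1721/149·y + 5249/298 = 0 ∩ |AE|² = 110321/1192]
   → A = (2399/596, 85/596)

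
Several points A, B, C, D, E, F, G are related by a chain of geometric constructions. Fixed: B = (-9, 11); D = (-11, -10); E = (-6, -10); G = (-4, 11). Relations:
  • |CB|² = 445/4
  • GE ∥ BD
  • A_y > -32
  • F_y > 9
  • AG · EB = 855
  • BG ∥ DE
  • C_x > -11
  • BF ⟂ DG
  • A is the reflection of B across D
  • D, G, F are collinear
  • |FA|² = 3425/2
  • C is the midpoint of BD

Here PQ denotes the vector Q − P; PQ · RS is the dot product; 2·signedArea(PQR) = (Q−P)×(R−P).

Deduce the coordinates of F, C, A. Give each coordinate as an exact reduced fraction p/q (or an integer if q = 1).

1. F_x = -9/2  [D, G, F are collinear ∩ BF ⟂ DG]
2. F_y = 19/2  [D, G, F are collinear ∩ BF ⟂ DG]
   → F = (-9/2, 19/2)
3. C_x = -10  [C is the midpoint of BD]
4. C_y = 1/2  [C is the midpoint of BD]
   → C = (-10, 1/2)
5. A_x = -13  [A is the reflection of B across D]
6. A_y = -31  [A is the reflection of B across D]
   → A = (-13, -31)

A = (-13, -31)
C = (-10, 1/2)
F = (-9/2, 19/2)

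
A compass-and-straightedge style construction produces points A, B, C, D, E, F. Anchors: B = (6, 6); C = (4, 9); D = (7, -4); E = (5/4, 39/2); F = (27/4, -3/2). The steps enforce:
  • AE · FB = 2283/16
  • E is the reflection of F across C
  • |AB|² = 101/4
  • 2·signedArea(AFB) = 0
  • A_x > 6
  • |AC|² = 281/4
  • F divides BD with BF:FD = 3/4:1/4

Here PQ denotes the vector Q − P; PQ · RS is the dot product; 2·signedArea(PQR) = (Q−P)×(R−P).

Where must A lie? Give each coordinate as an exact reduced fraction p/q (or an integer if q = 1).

A = (13/2, 1)

1. A_x = 13/2  [2·signedArea(AFB) = 0 ∩ AE · FB = 2283/16]
2. A_y = 1  [2·signedArea(AFB) = 0 ∩ AE · FB = 2283/16]
   → A = (13/2, 1)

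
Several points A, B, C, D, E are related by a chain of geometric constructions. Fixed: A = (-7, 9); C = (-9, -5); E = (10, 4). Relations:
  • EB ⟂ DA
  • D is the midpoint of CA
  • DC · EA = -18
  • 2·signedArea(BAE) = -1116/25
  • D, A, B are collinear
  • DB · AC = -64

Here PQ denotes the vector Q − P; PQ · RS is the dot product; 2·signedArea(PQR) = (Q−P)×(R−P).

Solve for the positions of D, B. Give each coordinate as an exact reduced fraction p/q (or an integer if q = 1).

1. D_x = -8  [D is the midpoint of CA]
2. D_y = 2  [D is the midpoint of CA]
   → D = (-8, 2)
3. B_x = -184/25  [D, A, B are collinear ∩ EB ⟂ DA]
4. B_y = 162/25  [D, A, B are collinear ∩ EB ⟂ DA]
   → B = (-184/25, 162/25)

B = (-184/25, 162/25)
D = (-8, 2)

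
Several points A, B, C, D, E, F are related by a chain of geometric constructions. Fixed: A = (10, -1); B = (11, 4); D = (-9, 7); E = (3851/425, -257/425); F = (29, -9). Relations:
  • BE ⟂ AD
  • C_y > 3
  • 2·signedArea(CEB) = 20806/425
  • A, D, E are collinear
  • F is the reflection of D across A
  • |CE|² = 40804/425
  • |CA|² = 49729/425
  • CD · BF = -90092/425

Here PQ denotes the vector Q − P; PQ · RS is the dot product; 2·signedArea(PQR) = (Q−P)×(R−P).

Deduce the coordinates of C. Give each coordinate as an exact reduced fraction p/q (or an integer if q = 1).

C = (13/425, 1359/425)

1. C_x = 13/425  [2·signedArea(CEB) = 20806/425 ∩ CD · BF = -90092/425]
2. C_y = 1359/425  [2·signedArea(CEB) = 20806/425 ∩ CD · BF = -90092/425]
   → C = (13/425, 1359/425)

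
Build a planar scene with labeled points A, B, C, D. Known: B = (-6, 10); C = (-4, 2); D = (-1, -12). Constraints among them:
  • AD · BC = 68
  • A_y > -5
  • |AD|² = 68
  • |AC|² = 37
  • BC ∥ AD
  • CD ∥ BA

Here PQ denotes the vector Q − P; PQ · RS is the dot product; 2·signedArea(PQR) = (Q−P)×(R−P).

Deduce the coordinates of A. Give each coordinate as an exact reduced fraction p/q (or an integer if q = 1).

A = (-3, -4)

1. A_x = -3  [BC ∥ AD ∩ CD ∥ BA]
2. A_y = -4  [BC ∥ AD ∩ CD ∥ BA]
   → A = (-3, -4)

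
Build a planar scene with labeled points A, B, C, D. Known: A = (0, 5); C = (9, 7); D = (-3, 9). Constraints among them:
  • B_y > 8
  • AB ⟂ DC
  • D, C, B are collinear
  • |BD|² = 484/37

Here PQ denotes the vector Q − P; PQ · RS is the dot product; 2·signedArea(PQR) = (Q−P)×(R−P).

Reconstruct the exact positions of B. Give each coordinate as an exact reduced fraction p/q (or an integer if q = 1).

B = (21/37, 311/37)

1. B_x = 21/37  [D, C, B are collinear ∩ AB ⟂ DC]
2. B_y = 311/37  [D, C, B are collinear ∩ AB ⟂ DC]
   → B = (21/37, 311/37)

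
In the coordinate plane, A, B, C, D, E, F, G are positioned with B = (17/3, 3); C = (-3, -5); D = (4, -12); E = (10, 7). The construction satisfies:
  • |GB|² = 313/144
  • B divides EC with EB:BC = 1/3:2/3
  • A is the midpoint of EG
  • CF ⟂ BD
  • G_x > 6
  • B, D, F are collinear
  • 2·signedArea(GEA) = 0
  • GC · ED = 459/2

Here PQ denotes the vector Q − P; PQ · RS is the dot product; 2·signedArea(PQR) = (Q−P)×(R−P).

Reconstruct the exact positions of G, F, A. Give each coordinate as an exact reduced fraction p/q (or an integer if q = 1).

1. G_x = 27/4  [line 6·x + 19·y + -233/2 = 0 ∩ |GB|² = 313/144]
2. G_y = 4  [line 6·x + 19·y + -233/2 = 0 ∩ |GB|² = 313/144]
   → G = (27/4, 4)
3. F_x = 192/41  [B, D, F are collinear ∩ CF ⟂ BD]
4. F_y = -240/41  [B, D, F are collinear ∩ CF ⟂ BD]
   → F = (192/41, -240/41)
5. A_x = 67/8  [2·signedArea(GEA) = 0 ∩ A is the midpoint of EG]
6. A_y = 11/2  [2·signedArea(GEA) = 0 ∩ A is the midpoint of EG]
   → A = (67/8, 11/2)

A = (67/8, 11/2)
F = (192/41, -240/41)
G = (27/4, 4)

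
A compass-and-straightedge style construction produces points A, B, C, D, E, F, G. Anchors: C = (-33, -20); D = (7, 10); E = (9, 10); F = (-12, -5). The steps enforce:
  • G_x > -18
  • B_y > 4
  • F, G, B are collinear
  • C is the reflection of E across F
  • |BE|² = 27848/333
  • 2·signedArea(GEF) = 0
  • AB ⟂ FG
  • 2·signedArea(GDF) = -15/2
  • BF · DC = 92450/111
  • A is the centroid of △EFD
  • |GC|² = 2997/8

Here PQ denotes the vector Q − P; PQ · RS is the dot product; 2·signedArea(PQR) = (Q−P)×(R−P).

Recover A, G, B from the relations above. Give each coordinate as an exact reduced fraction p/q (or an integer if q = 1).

1. A_x = 4/3  [A is the centroid of △EFD]
2. A_y = 5  [A is the centroid of △EFD]
   → A = (4/3, 5)
3. G_x = -69/4  [2·signedArea(GEF) = 0 ∩ 2·signedArea(GDF) = -15/2]
4. G_y = -35/4  [2·signedArea(GEF) = 0 ∩ 2·signedArea(GDF) = -15/2]
   → G = (-69/4, -35/4)
5. B_x = 173/111  [F, G, B are collinear ∩ AB ⟂ FG]
6. B_y = 520/111  [F, G, B are collinear ∩ AB ⟂ FG]
   → B = (173/111, 520/111)

A = (4/3, 5)
B = (173/111, 520/111)
G = (-69/4, -35/4)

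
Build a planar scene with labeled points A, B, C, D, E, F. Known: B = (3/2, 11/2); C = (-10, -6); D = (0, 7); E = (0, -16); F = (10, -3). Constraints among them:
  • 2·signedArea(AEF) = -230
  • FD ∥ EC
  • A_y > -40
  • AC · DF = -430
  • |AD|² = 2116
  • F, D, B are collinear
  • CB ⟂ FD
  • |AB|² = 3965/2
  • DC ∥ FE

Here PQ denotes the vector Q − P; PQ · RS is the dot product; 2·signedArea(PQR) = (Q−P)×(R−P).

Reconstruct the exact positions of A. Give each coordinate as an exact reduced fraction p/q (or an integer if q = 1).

1. A_x = 0  [AC · DF = -430 ∩ 2·signedArea(AEF) = -230]
2. A_y = -39  [AC · DF = -430 ∩ 2·signedArea(AEF) = -230]
   → A = (0, -39)

A = (0, -39)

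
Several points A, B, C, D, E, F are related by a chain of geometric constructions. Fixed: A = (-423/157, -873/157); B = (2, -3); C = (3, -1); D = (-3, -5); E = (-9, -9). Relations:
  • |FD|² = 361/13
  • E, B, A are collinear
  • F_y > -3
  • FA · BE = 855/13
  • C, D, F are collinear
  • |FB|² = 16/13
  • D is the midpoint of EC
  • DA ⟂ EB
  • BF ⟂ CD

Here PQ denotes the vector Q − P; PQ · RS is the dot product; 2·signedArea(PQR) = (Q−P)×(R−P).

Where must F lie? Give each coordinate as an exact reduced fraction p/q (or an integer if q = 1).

F = (18/13, -27/13)

1. F_x = 18/13  [C, D, F are collinear ∩ BF ⟂ CD]
2. F_y = -27/13  [C, D, F are collinear ∩ BF ⟂ CD]
   → F = (18/13, -27/13)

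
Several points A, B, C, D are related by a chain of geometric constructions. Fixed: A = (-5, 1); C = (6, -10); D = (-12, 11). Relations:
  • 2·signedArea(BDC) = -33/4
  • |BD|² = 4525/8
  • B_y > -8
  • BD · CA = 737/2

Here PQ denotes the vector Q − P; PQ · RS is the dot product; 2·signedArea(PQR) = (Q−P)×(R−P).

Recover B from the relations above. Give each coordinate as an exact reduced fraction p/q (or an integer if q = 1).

B = (13/4, -29/4)

1. B_x = 13/4  [2·signedArea(BDC) = -33/4 ∩ BD · CA = 737/2]
2. B_y = -29/4  [2·signedArea(BDC) = -33/4 ∩ BD · CA = 737/2]
   → B = (13/4, -29/4)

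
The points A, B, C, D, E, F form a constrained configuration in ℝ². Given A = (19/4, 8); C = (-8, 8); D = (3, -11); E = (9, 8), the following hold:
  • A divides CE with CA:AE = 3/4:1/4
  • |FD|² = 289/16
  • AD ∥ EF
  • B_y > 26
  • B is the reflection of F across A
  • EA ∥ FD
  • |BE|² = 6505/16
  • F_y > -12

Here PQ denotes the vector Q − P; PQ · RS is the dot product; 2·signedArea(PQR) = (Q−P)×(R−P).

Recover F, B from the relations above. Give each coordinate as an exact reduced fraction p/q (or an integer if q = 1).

1. F_x = 29/4  [EA ∥ FD ∩ AD ∥ EF]
2. F_y = -11  [EA ∥ FD ∩ AD ∥ EF]
   → F = (29/4, -11)
3. B_x = 9/4  [B is the reflection of F across A]
4. B_y = 27  [B is the reflection of F across A]
   → B = (9/4, 27)

B = (9/4, 27)
F = (29/4, -11)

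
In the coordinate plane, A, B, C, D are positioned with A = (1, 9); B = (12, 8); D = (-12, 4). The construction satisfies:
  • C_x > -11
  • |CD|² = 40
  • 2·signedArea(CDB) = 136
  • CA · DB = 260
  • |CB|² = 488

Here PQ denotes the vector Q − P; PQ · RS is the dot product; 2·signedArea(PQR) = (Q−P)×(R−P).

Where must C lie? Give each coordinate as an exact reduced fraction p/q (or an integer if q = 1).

1. C_x = -10  [2·signedArea(CDB) = 136 ∩ CA · DB = 260]
2. C_y = 10  [2·signedArea(CDB) = 136 ∩ CA · DB = 260]
   → C = (-10, 10)

C = (-10, 10)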